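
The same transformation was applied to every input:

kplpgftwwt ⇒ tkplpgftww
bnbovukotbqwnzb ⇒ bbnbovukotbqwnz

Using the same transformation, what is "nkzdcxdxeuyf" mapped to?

fnkzdcxdxeuy

In each case the input is transformed by: move the last character to the front.
So "nkzdcxdxeuyf" becomes "fnkzdcxdxeuy".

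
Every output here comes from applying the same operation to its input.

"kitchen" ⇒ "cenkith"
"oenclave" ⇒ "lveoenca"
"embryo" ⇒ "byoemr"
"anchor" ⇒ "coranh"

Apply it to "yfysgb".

ygbyfs

The transformation: move the last 3 characters to the front (rotate right by 3), then swap the first and last characters.
Working it through for "yfysgb": intermediate "sgbyfy", final "ygbyfs".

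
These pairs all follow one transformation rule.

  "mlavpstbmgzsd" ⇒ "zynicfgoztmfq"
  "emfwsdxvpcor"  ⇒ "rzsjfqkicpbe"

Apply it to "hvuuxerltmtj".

The pattern: shift every letter 13 places forward in the alphabet (wrapping around) — i.e. ROT13.
Doing the same to "hvuuxerltmtj": "uihhkreygzgw".

uihhkreygzgw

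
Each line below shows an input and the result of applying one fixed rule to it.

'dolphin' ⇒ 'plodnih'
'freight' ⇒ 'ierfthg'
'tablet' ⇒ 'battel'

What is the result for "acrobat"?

orcatab

The pattern: move the last 3 characters to the front (rotate right by 3), then reverse the string.
"acrobat" → "batacro" → "orcatab".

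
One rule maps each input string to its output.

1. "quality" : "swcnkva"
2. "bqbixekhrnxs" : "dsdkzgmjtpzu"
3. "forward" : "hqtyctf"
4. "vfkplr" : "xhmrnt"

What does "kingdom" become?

mkpifqo

The rule is to shift every letter 2 places forward in the alphabet (wrapping around).
Doing the same to "kingdom": "mkpifqo".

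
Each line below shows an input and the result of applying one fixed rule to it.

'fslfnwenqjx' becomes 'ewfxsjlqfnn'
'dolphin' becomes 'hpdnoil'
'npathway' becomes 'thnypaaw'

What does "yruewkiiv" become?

Looking at the pairs, the operation is to take characters alternately from the front and the back (1st, last, 2nd, 2nd-last, ...), then move the last 2 characters to the front (rotate right by 2).
"yruewkiiv" → "yvriuiekw" → "kwyvriuie".
(Check on "fslfnwenqjx": → "fxsjlqfnnew" → "ewfxsjlqfnn" ✓)

kwyvriuie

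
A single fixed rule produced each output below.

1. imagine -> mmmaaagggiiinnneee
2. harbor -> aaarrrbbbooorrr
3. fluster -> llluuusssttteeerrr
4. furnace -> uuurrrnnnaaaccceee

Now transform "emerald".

The transformation: repeat every character 3 times, then delete the first 3 characters.
For "emerald", step one produces "eeemmmeeerrraaalllddd"; step two turns that into "mmmeeerrraaalllddd".

mmmeeerrraaalllddd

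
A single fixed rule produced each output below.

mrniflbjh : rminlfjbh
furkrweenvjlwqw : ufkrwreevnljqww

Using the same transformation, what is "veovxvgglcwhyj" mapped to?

The rule is to swap each adjacent pair of characters (1↔2, 3↔4, ...).
"veovxvgglcwhyj" → "evvovxggclhwjy".

evvovxggclhwjy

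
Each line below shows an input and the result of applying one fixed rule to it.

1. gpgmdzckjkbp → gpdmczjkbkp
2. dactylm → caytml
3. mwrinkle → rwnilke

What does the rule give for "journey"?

uonrye

Each output is the input with this applied: delete the first character, then swap each adjacent pair of characters (1↔2, 3↔4, ...).
Starting from "journey": after the first operation, "ourney"; after the second, "uonrye".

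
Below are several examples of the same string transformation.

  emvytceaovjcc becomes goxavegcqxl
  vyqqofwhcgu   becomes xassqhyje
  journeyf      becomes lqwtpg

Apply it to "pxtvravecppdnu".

The transformation: shift every letter 2 places forward in the alphabet (wrapping around), then delete the last 2 characters.
On "pxtvravecppdnu": the first step gives "rzvxtcxgerrfpw", and the second then gives "rzvxtcxgerrf".
(Check on "vyqqofwhcgu": → "xassqhyjeiw" → "xassqhyje" ✓)

rzvxtcxgerrf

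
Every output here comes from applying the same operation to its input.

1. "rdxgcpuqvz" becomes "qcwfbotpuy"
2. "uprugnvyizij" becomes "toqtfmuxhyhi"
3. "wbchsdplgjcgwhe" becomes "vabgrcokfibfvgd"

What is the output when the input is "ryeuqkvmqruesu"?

Looking at the pairs, the operation is to shift every letter 1 place backward in the alphabet (wrapping around).
"ryeuqkvmqruesu" → "qxdtpjulpqtdrt".

qxdtpjulpqtdrt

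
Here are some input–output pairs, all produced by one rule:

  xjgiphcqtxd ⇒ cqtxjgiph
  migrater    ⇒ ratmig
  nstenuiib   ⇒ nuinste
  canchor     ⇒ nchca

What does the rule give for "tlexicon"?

xictle

Each output is the input with this applied: delete the last 2 characters, then move the last 3 characters to the front (rotate right by 3).
Working it through for "tlexicon": intermediate "tlexic", final "xictle".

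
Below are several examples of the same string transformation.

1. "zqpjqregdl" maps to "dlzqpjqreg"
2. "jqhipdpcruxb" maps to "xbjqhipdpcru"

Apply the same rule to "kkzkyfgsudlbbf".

Rule — move the last 2 characters to the front (rotate right by 2).
On "kkzkyfgsudlbbf" that produces "bfkkzkyfgsudlb".

bfkkzkyfgsudlb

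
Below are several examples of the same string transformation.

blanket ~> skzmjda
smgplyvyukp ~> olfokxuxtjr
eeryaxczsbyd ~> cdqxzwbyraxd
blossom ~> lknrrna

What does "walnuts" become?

rzkmtsv

What's happening: swap the first and last characters, then shift every letter 1 place backward in the alphabet (wrapping around).
"walnuts" → "rzkmtsv".
(Check on "smgplyvyukp": → "pmgplyvyuks" → "olfokxuxtjr" ✓)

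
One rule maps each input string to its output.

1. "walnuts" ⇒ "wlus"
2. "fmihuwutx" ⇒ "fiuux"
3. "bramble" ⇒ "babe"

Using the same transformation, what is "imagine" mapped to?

iaie

The rule is to keep every other character starting from the first (positions 1st, 3rd, 5th, ...).
So "imagine" becomes "iaie".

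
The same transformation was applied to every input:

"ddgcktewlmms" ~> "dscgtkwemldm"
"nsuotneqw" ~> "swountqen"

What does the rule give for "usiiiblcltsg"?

The transformation: swap the first and last characters, then swap each adjacent pair of characters (1↔2, 3↔4, ...).
For "usiiiblcltsg", step one produces "gsiiiblcltsu"; step two turns that into "sgiibicltlus".

sgiibicltlus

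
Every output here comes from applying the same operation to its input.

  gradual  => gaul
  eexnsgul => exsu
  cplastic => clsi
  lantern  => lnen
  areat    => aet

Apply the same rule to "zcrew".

The pattern: keep every other character starting from the first (positions 1st, 3rd, 5th, ...).
On "zcrew" that produces "zrw".

zrw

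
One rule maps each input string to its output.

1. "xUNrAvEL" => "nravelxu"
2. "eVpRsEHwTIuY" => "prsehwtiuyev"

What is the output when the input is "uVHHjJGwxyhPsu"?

hhjjgwxyhpsuuv

What's happening: move the first 2 characters to the end (rotate left by 2), then convert every letter to lowercase.
For "uVHHjJGwxyhPsu", step one produces "HHjJGwxyhPsuuV"; step two turns that into "hhjjgwxyhpsuuv".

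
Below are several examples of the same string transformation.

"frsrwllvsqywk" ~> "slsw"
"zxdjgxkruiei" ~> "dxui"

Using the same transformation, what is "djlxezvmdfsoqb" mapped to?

lzdo

The rule is to keep one character in every 3, starting at position 3 (positions 3rd, 6th, 9th, ...).
"djlxezvmdfsoqb" → "lzdo".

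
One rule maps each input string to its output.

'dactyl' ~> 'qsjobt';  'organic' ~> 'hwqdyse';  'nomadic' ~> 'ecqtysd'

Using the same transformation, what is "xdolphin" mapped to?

What's happening: shift every letter 10 places backward in the alphabet (wrapping around), then move the first character to the end.
For "xdolphin", step one produces "ntebfxyd"; step two turns that into "tebfxydn".

tebfxydn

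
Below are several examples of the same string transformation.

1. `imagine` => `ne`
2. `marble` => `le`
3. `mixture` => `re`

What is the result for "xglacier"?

The rule is to keep only the last 2 characters.
For "xglacier" the result is "er".

er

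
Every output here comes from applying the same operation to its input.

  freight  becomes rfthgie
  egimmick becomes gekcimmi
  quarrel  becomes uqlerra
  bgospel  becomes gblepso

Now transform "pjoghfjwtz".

jpztwjfhgo

The pattern: move the first 2 characters to the end (rotate left by 2), then reverse the string.
Starting from "pjoghfjwtz": after the first operation, "oghfjwtzpj"; after the second, "jpztwjfhgo".
(Check on "freight": → "eightfr" → "rfthgie" ✓)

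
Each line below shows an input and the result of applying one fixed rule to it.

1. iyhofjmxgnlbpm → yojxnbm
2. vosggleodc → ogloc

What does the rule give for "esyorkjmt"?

sokm

Looking at the pairs, the operation is to keep every other character starting from the second (positions 2nd, 4th, 6th, ...).
Doing the same to "esyorkjmt": "sokm".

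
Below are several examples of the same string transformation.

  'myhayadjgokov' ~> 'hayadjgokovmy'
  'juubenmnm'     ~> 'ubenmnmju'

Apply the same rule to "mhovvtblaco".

Rule — move the first 2 characters to the end (rotate left by 2).
So "mhovvtblaco" becomes "ovvtblacomh".

ovvtblacomh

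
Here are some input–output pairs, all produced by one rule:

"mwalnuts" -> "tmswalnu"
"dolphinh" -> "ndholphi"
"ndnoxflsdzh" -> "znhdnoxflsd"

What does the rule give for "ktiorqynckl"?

kkltiorqync

What's happening: swap the first and last characters, then move the last 2 characters to the front (rotate right by 2).
"ktiorqynckl" → "ltiorqynckk" → "kkltiorqync".
(Check on "dolphinh": → "holphind" → "ndholphi" ✓)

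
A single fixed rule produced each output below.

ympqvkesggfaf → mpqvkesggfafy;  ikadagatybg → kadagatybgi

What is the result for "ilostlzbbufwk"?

The rule is to move the first character to the end.
For "ilostlzbbufwk" the result is "lostlzbbufwki".

lostlzbbufwki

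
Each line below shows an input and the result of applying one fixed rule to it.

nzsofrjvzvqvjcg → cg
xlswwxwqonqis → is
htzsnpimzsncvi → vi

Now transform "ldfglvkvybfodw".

Rule — keep only the last 2 characters.
"ldfglvkvybfodw" → "dw".

dw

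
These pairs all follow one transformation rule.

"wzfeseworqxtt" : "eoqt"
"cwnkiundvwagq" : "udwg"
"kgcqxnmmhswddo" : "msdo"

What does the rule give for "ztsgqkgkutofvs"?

In each case the input is transformed by: keep every other character starting from the second (positions 2nd, 4th, 6th, ...), then keep only the last 4 characters.
Applying both steps to "ztsgqkgkutofvs": "tgkktfs", then "ktfs".

ktfs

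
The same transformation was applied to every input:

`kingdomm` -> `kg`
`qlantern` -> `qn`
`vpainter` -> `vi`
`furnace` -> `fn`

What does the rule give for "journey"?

jr

Looking at the pairs, the operation is to keep one character in every 3, starting at position 1 (positions 1st, 4th, 7th, ...), then delete the last character.
Working it through for "journey": intermediate "jry", final "jr".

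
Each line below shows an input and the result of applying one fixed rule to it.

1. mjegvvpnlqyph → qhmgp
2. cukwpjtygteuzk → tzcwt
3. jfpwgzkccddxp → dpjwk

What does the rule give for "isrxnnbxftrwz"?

The pattern: keep one character in every 3, starting at position 1 (positions 1st, 4th, 7th, ...), then move the first 3 characters to the end (rotate left by 3).
"isrxnnbxftrwz" → "ixbtz" → "tzixb".

tzixb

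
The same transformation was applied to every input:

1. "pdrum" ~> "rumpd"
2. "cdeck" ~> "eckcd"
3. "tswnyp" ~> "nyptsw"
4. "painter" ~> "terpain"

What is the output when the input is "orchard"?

Each output is the input with this applied: move the last 3 characters to the front (rotate right by 3).
Applying that to "orchard" gives "ardorch".

ardorch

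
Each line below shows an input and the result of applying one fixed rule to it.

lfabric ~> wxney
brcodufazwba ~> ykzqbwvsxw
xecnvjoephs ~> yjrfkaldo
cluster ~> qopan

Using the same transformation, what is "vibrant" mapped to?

Each output is the input with this applied: delete the first 2 characters, then shift every letter 4 places backward in the alphabet (wrapping around).
"vibrant" → "xnwjp".

xnwjp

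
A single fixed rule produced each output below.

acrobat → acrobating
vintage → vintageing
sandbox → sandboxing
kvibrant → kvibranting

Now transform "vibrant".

The transformation: append "ing".
"vibrant" → "vibranting".

vibranting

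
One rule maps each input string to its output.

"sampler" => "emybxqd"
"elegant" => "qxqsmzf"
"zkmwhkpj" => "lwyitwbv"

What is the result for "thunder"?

ftgzpqd

What's happening: shift every letter 12 places forward in the alphabet (wrapping around).
For "thunder" the result is "ftgzpqd".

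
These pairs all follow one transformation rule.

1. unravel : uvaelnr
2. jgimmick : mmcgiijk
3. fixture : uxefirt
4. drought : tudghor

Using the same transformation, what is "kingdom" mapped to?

Looking at the pairs, the operation is to sort the characters into alphabetical order, then move the last 2 characters to the front (rotate right by 2).
On "kingdom" that produces "nodgikm".

nodgikm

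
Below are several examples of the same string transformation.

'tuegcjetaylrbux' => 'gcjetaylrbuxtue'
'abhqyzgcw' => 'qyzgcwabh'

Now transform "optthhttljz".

Each output is the input with this applied: move the first 3 characters to the end (rotate left by 3).
On "optthhttljz" that produces "thhttljzopt".

thhttljzopt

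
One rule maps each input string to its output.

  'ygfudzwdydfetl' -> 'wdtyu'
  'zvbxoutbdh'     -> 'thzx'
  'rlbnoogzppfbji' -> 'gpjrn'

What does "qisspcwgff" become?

Looking at the pairs, the operation is to keep one character in every 3, starting at position 1 (positions 1st, 4th, 7th, ...), then move the first 2 characters to the end (rotate left by 2).
Working it through for "qisspcwgff": intermediate "qswf", final "wfqs".

wfqs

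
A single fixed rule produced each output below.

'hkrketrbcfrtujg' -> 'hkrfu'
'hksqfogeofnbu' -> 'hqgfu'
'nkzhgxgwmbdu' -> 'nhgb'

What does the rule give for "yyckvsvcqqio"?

Looking at the pairs, the operation is to keep one character in every 3, starting at position 1 (positions 1st, 4th, 7th, ...).
Doing the same to "yyckvsvcqqio": "ykvq".

ykvq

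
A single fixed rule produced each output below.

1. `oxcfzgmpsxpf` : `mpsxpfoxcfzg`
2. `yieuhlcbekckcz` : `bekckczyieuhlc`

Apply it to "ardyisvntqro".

vntqroardyis

Rule — swap the front and back halves of the string.
Doing the same to "ardyisvntqro": "vntqroardyis".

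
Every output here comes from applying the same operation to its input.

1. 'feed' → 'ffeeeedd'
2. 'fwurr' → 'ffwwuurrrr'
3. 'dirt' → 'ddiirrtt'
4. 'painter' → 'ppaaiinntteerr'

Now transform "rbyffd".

The transformation: double every character.
Applying that to "rbyffd" gives "rrbbyyffffdd".

rrbbyyffffdd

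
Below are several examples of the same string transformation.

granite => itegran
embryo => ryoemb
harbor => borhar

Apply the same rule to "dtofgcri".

The transformation: move the last 3 characters to the front (rotate right by 3).
So "dtofgcri" becomes "cridtofg".

cridtofg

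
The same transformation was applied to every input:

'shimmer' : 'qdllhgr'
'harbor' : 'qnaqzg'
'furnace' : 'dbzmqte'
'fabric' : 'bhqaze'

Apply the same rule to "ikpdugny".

xmftcojh

In each case the input is transformed by: reverse the string, then shift every letter 1 place backward in the alphabet (wrapping around).
Doing the same to "ikpdugny": "xmftcojh".
(Check on "harbor": → "robrah" → "qnaqzg" ✓)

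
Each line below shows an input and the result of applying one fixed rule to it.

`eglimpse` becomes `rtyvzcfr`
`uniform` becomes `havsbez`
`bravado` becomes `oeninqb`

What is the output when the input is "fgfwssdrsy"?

Each output is the input with this applied: shift every letter 13 places forward in the alphabet (wrapping around) — i.e. ROT13.
For "fgfwssdrsy" the result is "stsjffqefl".

stsjffqefl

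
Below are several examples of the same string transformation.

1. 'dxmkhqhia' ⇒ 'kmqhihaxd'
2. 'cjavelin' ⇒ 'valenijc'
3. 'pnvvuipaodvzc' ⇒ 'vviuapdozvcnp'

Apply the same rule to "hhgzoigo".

zgiooghh

In each case the input is transformed by: swap each adjacent pair of characters (1↔2, 3↔4, ...), then move the first 2 characters to the end (rotate left by 2).
On "hhgzoigo": the first step gives "hhzgioog", and the second then gives "zgiooghh".
(Check on "dxmkhqhia": → "xdkmqhiha" → "kmqhihaxd" ✓)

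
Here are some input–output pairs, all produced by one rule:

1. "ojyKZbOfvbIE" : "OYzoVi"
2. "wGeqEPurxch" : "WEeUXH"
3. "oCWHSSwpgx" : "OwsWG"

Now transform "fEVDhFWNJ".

The transformation: flip the case of every letter, then keep every other character starting from the first (positions 1st, 3rd, 5th, ...).
On "fEVDhFWNJ": the first step gives "FevdHfwnj", and the second then gives "FvHwj".

FvHwj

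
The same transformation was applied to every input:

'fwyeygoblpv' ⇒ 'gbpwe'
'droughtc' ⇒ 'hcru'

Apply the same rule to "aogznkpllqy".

Looking at the pairs, the operation is to keep every other character starting from the second (positions 2nd, 4th, 6th, ...), then move the first 2 characters to the end (rotate left by 2).
Starting from "aogznkpllqy": after the first operation, "ozklq"; after the second, "klqoz".

klqoz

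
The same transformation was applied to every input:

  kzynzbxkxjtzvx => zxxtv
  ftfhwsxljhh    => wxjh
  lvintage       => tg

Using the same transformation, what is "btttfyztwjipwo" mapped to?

fzwiw

The rule is to delete the first 3 characters, then keep every other character starting from the second (positions 2nd, 4th, 6th, ...).
Applying that to "btttfyztwjipwo" gives "fzwiw".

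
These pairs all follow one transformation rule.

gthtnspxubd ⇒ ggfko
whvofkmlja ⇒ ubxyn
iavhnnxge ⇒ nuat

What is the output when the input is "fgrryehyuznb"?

The pattern: keep every other character starting from the second (positions 2nd, 4th, 6th, ...), then shift every letter 13 places forward in the alphabet (wrapping around) — i.e. ROT13.
On "fgrryehyuznb": the first step gives "greyzb", and the second then gives "terlmo".

terlmo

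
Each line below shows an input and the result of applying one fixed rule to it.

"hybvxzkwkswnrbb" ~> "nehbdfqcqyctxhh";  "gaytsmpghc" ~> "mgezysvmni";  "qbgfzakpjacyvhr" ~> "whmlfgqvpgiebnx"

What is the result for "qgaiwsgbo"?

wmgocymhu

What's happening: shift every letter 6 places forward in the alphabet (wrapping around).
For "qgaiwsgbo" the result is "wmgocymhu".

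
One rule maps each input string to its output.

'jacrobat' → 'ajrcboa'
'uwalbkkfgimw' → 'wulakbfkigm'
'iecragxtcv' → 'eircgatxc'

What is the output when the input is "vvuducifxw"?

vvducufix

The rule is to delete the last character, then swap each adjacent pair of characters (1↔2, 3↔4, ...).
For "vvuducifxw", step one produces "vvuducifx"; step two turns that into "vvducufix".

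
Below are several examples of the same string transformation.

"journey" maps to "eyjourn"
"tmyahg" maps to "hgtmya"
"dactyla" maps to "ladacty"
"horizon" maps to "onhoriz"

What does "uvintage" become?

geuvinta

Each output is the input with this applied: move the last 2 characters to the front (rotate right by 2).
On "uvintage" that produces "geuvinta".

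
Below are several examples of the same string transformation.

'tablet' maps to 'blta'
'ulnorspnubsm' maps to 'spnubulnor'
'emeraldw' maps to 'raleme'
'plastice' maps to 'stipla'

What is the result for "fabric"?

What's happening: delete the last 2 characters, then swap the front and back halves of the string.
Working it through for "fabric": intermediate "fabr", final "brfa".

brfa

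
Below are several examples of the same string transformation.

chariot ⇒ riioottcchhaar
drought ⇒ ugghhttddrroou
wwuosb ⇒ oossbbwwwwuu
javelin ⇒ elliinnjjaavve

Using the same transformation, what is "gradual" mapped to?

The pattern: double every character, then swap the front and back halves of the string.
Applying both steps to "gradual": "ggrraadduuaall", then "duuaallggrraad".

duuaallggrraad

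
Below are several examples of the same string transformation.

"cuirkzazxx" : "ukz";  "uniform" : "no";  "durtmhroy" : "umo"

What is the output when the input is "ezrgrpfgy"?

Rule — keep one character in every 3, starting at position 2 (positions 2nd, 5th, 8th, ...).
Applying that to "ezrgrpfgy" gives "zrg".

zrg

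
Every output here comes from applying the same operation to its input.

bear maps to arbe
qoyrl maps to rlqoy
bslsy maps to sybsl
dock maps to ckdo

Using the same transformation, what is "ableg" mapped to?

Looking at the pairs, the operation is to move the last 2 characters to the front (rotate right by 2).
Doing the same to "ableg": "egabl".

egabl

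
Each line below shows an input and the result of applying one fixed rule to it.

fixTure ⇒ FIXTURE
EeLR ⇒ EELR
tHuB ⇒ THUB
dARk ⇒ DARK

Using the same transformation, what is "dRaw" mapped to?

DRAW

The rule is to convert every letter to uppercase.
So "dRaw" becomes "DRAW".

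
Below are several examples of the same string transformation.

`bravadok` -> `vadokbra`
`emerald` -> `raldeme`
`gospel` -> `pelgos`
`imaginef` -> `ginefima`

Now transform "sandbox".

dboxsan

The transformation: move the first 3 characters to the end (rotate left by 3).
On "sandbox" that produces "dboxsan".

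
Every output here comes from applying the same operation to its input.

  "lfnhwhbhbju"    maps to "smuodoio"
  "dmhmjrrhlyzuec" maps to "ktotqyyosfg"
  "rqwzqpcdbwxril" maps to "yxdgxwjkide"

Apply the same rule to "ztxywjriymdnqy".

gaefdqypftk

The pattern: shift every letter 7 places forward in the alphabet (wrapping around), then delete the last 3 characters.
On "ztxywjriymdnqy": the first step gives "gaefdqypftkuxf", and the second then gives "gaefdqypftk".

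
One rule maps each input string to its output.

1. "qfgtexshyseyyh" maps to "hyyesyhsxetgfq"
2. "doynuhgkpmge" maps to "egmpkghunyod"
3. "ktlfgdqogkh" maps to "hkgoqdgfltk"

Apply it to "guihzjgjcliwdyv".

What's happening: reverse the string.
For "guihzjgjcliwdyv" the result is "vydwilcjgjzhiug".

vydwilcjgjzhiug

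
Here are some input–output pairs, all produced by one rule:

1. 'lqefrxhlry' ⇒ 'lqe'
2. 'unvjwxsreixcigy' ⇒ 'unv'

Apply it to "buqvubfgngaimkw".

buq

The pattern: keep only the first 3 characters.
For "buqvubfgngaimkw" the result is "buq".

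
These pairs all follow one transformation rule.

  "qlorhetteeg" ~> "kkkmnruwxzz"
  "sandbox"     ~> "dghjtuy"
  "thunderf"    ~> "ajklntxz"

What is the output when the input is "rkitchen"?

Rule — shift every letter 6 places forward in the alphabet (wrapping around), then sort the characters into alphabetical order.
Starting from "rkitchen": after the first operation, "xqozinkt"; after the second, "iknoqtxz".

iknoqtxz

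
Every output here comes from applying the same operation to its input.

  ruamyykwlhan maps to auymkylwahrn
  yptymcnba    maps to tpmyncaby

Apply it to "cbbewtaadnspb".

bbweatdasnbpc

The pattern: move the first character to the end, then swap each adjacent pair of characters (1↔2, 3↔4, ...).
On "cbbewtaadnspb": the first step gives "bbewtaadnspbc", and the second then gives "bbweatdasnbpc".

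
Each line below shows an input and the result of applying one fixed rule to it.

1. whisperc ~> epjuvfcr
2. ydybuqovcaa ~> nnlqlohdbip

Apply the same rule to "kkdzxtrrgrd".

The rule is to shift every letter 13 places forward in the alphabet (wrapping around) — i.e. ROT13, then move the last 2 characters to the front (rotate right by 2).
For "kkdzxtrrgrd" the result is "eqxxqmkgeet".

eqxxqmkgeet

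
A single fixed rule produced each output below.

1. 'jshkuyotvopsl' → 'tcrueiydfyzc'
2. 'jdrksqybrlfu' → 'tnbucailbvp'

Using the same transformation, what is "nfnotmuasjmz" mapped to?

xpxydwekctw

Each output is the input with this applied: shift every letter 10 places forward in the alphabet (wrapping around), then delete the last character.
On "nfnotmuasjmz": the first step gives "xpxydwekctwj", and the second then gives "xpxydwekctw".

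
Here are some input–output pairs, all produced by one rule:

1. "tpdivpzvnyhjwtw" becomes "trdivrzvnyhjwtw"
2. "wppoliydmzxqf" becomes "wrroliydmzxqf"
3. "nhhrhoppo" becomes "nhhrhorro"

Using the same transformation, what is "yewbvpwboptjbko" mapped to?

In each case the input is transformed by: replace every "p" with "r".
For "yewbvpwboptjbko" the result is "yewbvrwbortjbko".

yewbvrwbortjbko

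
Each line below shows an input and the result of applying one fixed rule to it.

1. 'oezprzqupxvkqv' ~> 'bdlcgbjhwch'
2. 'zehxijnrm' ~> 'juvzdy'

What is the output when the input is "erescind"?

The rule is to shift every letter 12 places forward in the alphabet (wrapping around), then delete the first 3 characters.
Doing the same to "erescind": "eouzp".
(Check on "zehxijnrm": → "lqtjuvzdy" → "juvzdy" ✓)

eouzp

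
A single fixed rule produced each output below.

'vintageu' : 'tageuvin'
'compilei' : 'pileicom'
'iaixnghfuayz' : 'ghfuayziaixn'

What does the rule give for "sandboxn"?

Each output is the input with this applied: swap the front and back halves of the string, then move the last character to the front.
Working it through for "sandboxn": intermediate "boxnsand", final "dboxnsan".

dboxnsan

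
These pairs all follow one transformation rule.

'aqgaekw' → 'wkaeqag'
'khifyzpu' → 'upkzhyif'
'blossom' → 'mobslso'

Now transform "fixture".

The rule is to move the last character to the front, then take characters alternately from the front and the back (1st, last, 2nd, 2nd-last, ...).
"fixture" → "efixtur" → "erfuitx".
(Check on "aqgaekw": → "waqgaek" → "wkaeqag" ✓)

erfuitx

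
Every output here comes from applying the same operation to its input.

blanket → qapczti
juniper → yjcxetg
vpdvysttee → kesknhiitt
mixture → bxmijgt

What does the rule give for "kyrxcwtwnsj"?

zngmrlilchy

In each case the input is transformed by: shift every letter 11 places backward in the alphabet (wrapping around).
"kyrxcwtwnsj" → "zngmrlilchy".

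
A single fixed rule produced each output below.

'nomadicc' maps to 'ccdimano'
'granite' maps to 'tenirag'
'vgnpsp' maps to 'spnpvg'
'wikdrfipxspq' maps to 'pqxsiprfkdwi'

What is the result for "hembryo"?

yobremh

The pattern: reverse the string, then swap each adjacent pair of characters (1↔2, 3↔4, ...).
For "hembryo", step one produces "oyrbmeh"; step two turns that into "yobremh".
(Check on "wikdrfipxspq": → "qpsxpifrdkiw" → "pqxsiprfkdwi" ✓)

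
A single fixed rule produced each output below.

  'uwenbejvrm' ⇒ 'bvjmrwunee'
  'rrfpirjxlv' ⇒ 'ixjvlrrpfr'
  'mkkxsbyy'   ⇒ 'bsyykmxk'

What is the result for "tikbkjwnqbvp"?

nwbqpvitbkjk

The rule is to swap each adjacent pair of characters (1↔2, 3↔4, ...), then swap the front and back halves of the string.
Doing the same to "tikbkjwnqbvp": "nwbqpvitbkjk".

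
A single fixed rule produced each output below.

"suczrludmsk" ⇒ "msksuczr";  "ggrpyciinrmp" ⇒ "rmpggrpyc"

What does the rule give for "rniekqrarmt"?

The pattern: move the last 3 characters to the front (rotate right by 3), then delete the last 3 characters.
Working it through for "rniekqrarmt": intermediate "rmtrniekqra", final "rmtrniek".
(Check on "ggrpyciinrmp": → "rmpggrpyciin" → "rmpggrpyc" ✓)

rmtrniek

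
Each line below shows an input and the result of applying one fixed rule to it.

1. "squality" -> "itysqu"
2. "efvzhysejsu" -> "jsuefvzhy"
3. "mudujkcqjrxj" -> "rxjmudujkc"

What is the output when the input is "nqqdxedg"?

edgnqq

In each case the input is transformed by: move the last 3 characters to the front (rotate right by 3), then delete the last 2 characters.
"nqqdxedg" → "edgnqqdx" → "edgnqq".
(Check on "mudujkcqjrxj": → "rxjmudujkcqj" → "rxjmudujkc" ✓)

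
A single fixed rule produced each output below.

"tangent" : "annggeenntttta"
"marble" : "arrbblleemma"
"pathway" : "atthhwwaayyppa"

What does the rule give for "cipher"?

Each output is the input with this applied: double every character, then move the first 3 characters to the end (rotate left by 3).
Starting from "cipher": after the first operation, "cciipphheerr"; after the second, "ipphheerrcci".

ipphheerrcci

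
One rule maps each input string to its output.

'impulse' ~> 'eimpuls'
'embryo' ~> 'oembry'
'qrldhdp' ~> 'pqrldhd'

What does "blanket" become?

Each output is the input with this applied: move the last character to the front.
On "blanket" that produces "tblanke".

tblanke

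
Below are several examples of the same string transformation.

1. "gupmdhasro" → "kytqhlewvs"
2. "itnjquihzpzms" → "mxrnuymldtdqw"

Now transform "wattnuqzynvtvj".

The transformation: shift every letter 4 places forward in the alphabet (wrapping around).
"wattnuqzynvtvj" → "aexxryudcrzxzn".

aexxryudcrzxzn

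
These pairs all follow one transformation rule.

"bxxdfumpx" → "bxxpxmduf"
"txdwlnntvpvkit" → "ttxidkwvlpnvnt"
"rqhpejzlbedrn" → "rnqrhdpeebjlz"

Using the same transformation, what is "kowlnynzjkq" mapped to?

Each output is the input with this applied: take characters alternately from the front and the back (1st, last, 2nd, 2nd-last, ...).
"kowlnynzjkq" → "kqokwjlznny".

kqokwjlznny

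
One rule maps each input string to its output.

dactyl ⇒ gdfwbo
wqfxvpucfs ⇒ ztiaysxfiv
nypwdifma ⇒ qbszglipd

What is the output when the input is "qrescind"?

The rule is to shift every letter 3 places forward in the alphabet (wrapping around).
Doing the same to "qrescind": "tuhvflqg".

tuhvflqg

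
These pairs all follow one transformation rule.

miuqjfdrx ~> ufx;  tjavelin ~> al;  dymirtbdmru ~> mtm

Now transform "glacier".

ae

Looking at the pairs, the operation is to keep one character in every 3, starting at position 3 (positions 3rd, 6th, 9th, ...).
So "glacier" becomes "ae".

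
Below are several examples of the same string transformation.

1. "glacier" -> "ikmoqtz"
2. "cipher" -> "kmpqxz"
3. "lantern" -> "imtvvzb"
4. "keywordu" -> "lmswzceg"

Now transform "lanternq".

Rule — sort the characters into alphabetical order, then shift every letter 8 places forward in the alphabet (wrapping around).
On "lanternq": the first step gives "aelnnqrt", and the second then gives "imtvvyzb".

imtvvyzb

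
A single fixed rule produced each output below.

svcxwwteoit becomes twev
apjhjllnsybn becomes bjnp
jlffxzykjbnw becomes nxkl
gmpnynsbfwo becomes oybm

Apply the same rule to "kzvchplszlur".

uhsz

In each case the input is transformed by: keep one character in every 3, starting at position 2 (positions 2nd, 5th, 8th, ...), then swap the first and last characters.
Starting from "kzvchplszlur": after the first operation, "zhsu"; after the second, "uhsz".
(Check on "jlffxzykjbnw": → "lxkn" → "nxkl" ✓)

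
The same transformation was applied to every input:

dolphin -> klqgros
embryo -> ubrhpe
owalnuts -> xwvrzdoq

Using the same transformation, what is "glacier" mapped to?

lhujodf

What's happening: move the last 3 characters to the front (rotate right by 3), then shift every letter 3 places forward in the alphabet (wrapping around).
Starting from "glacier": after the first operation, "ierglac"; after the second, "lhujodf".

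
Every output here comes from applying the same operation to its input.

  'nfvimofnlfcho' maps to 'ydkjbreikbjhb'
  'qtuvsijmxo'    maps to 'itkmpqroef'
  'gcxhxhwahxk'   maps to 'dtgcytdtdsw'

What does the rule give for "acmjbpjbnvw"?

The pattern: shift every letter 4 places backward in the alphabet (wrapping around), then move the last 3 characters to the front (rotate right by 3).
"acmjbpjbnvw" → "jrswyifxlfx".

jrswyifxlfx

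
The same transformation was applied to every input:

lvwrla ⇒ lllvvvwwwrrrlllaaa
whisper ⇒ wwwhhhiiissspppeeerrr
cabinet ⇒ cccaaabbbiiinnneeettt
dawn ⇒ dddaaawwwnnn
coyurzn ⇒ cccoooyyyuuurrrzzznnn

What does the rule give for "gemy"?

gggeeemmmyyy

The transformation: repeat every character 3 times.
For "gemy" the result is "gggeeemmmyyy".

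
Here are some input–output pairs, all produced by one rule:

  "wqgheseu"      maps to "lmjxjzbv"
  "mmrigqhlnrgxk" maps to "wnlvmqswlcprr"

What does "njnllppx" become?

What's happening: move the first 2 characters to the end (rotate left by 2), then shift every letter 5 places forward in the alphabet (wrapping around).
Starting from "njnllppx": after the first operation, "nllppxnj"; after the second, "sqquucso".

sqquucso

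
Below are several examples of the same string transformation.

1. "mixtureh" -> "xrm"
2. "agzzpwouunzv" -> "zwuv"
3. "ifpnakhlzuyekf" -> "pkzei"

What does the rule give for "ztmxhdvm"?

In each case the input is transformed by: move the first 2 characters to the end (rotate left by 2), then keep one character in every 3, starting at position 1 (positions 1st, 4th, 7th, ...).
On "ztmxhdvm": the first step gives "mxhdvmzt", and the second then gives "mdz".
(Check on "agzzpwouunzv": → "zzpwouunzvag" → "zwuv" ✓)

mdz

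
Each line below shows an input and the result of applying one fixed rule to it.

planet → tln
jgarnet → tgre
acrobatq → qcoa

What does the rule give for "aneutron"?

The rule is to move the last character to the front, then keep every other character starting from the first (positions 1st, 3rd, 5th, ...).
Applying that to "aneutron" gives "nnur".

nnur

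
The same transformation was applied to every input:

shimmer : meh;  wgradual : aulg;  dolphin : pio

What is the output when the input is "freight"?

Rule — keep every other character starting from the second (positions 2nd, 4th, 6th, ...), then move the first character to the end.
"freight" → "ihr".

ihr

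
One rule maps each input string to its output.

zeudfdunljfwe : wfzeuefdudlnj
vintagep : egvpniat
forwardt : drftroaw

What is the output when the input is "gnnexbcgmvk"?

Rule — move the last 3 characters to the front (rotate right by 3), then swap each adjacent pair of characters (1↔2, 3↔4, ...).
On "gnnexbcgmvk": the first step gives "mvkgnnexbcg", and the second then gives "vmgknnxecbg".

vmgknnxecbg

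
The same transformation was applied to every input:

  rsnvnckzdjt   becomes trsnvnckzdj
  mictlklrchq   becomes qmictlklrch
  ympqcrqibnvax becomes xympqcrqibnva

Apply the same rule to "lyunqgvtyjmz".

What's happening: move the last character to the front.
For "lyunqgvtyjmz" the result is "zlyunqgvtyjm".

zlyunqgvtyjm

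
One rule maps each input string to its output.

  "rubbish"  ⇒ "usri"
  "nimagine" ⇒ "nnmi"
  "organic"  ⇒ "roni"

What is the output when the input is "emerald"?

rmle

What's happening: sort the characters into reverse alphabetical order, then keep only the first 4 characters.
"emerald" → "rmleeda" → "rmle".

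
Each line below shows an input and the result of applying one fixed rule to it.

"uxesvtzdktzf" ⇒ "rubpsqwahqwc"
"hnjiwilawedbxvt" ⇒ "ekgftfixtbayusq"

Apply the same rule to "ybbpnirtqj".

vyymkfoqng

Rule — shift every letter 3 places backward in the alphabet (wrapping around).
"ybbpnirtqj" → "vyymkfoqng".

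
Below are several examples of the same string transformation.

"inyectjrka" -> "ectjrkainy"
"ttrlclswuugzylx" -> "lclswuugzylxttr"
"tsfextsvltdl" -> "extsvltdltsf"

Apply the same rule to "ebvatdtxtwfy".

atdtxtwfyebv

Looking at the pairs, the operation is to move the first 3 characters to the end (rotate left by 3).
So "ebvatdtxtwfy" becomes "atdtxtwfyebv".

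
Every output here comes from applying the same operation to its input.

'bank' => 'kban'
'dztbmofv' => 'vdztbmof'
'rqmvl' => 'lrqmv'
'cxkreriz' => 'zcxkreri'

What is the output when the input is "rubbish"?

hrubbis

The pattern: move the last character to the front.
On "rubbish" that produces "hrubbis".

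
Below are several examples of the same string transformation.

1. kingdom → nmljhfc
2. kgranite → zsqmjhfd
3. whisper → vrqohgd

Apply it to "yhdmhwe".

Each output is the input with this applied: shift every letter 1 place backward in the alphabet (wrapping around), then sort the characters into reverse alphabetical order.
For "yhdmhwe", step one produces "xgclgvd"; step two turns that into "xvlggdc".
(Check on "kgranite": → "jfqzmhsd" → "zsqmjhfd" ✓)

xvlggdc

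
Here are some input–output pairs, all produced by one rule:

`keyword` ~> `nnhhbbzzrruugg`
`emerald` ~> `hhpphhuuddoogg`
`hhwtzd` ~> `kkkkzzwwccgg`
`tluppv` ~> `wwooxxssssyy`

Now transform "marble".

Looking at the pairs, the operation is to double every character, then shift every letter 3 places forward in the alphabet (wrapping around).
On "marble": the first step gives "mmaarrbbllee", and the second then gives "ppdduueeoohh".

ppdduueeoohh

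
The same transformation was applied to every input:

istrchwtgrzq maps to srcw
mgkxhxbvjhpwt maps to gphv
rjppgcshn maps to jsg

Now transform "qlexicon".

lc

The rule is to take characters alternately from the front and the back (1st, last, 2nd, 2nd-last, ...), then keep one character in every 3, starting at position 3 (positions 3rd, 6th, 9th, ...).
Applying both steps to "qlexicon": "qnloecxi", then "lc".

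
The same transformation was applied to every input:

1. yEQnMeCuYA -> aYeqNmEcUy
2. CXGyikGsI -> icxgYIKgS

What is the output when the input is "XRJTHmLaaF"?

fxrjthMlAA

Looking at the pairs, the operation is to flip the case of every letter, then move the last character to the front.
Starting from "XRJTHmLaaF": after the first operation, "xrjthMlAAf"; after the second, "fxrjthMlAA".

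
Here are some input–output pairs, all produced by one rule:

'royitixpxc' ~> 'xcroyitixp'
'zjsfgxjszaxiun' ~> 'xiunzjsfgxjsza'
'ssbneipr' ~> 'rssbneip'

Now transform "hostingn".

nhosting

Each output is the input with this applied: move the first 3 characters to the end (rotate left by 3), then swap the front and back halves of the string.
Applying both steps to "hostingn": "tingnhos", then "nhosting".
(Check on "royitixpxc": → "itixpxcroy" → "xcroyitixp" ✓)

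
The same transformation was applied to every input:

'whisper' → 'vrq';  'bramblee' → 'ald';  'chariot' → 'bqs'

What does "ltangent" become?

Looking at the pairs, the operation is to shift every letter 1 place backward in the alphabet (wrapping around), then keep one character in every 3, starting at position 1 (positions 1st, 4th, 7th, ...).
Applying that to "ltangent" gives "kmm".
(Check on "chariot": → "bgzqhns" → "bqs" ✓)

kmm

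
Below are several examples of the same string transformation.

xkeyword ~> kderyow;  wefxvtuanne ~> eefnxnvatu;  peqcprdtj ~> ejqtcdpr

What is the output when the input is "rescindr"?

ersdcni

The pattern: delete the first character, then take characters alternately from the front and the back (1st, last, 2nd, 2nd-last, ...).
Working it through for "rescindr": intermediate "escindr", final "ersdcni".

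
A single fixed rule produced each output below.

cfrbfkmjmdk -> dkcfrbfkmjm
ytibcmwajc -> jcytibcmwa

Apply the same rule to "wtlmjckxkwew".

What's happening: move the last 2 characters to the front (rotate right by 2).
Applying that to "wtlmjckxkwew" gives "ewwtlmjckxkw".

ewwtlmjckxkw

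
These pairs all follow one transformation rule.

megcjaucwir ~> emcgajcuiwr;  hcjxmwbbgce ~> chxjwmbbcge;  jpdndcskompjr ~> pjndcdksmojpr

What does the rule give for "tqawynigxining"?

The rule is to swap each adjacent pair of characters (1↔2, 3↔4, ...).
For "tqawynigxining" the result is "qtwanygiixingn".

qtwanygiixingn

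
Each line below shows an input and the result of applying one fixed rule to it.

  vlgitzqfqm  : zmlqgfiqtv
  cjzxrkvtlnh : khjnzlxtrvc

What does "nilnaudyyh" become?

The pattern: take characters alternately from the front and the back (1st, last, 2nd, 2nd-last, ...), then swap the first and last characters.
Applying both steps to "nilnaudyyh": "nhiylyndau", then "uhiylyndan".
(Check on "vlgitzqfqm": → "vmlqgfiqtz" → "zmlqgfiqtv" ✓)

uhiylyndan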